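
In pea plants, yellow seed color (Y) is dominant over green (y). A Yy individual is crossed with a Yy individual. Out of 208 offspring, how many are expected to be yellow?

Punnett square for Yy × Yy:
Offspring genotypes: 1 YY, 2 Yy, 1 yy
yellow: 3, green: 1
yellow: 3 out of 4 → fraction 3/4
Expected count = 3/4 × 208 = 156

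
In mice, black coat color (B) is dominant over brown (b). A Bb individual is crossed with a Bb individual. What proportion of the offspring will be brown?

Punnett square for Bb × Bb:
Offspring genotypes: 1 BB, 2 Bb, 1 bb
black: 3, brown: 1
brown: 1 out of 4
Probability: 1/4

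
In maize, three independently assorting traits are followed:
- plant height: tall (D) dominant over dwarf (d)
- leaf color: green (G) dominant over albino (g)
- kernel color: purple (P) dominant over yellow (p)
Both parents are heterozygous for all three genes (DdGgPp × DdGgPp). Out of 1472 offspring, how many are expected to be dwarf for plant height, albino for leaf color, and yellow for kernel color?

Trihybrid cross: DdGgPp × DdGgPp
Each trait segregates independently with a 3:1 phenotypic ratio, so each gene contributes 3/4 (dominant) or 1/4 (recessive).
Target: dwarf (plant height), albino (leaf color), yellow (kernel color)
Probability = product of independent per-trait probabilities
= 1/4 × 1/4 × 1/4 = 1/64
Expected count = 1/64 × 1472 = 23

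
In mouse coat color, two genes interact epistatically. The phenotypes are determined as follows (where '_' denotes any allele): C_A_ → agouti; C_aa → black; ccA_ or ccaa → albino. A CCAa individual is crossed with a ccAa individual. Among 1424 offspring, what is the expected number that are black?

Cross: CCAa × ccAa — consider each gene separately:
C gene: CC × cc → 4 Cc → 4 C_ (out of 4)
A gene: Aa × Aa → 1 AA, 2 Aa, 1 aa → 3 A_ : 1 aa (out of 4)
Genotype classes (out of 4 × 4 = 16): C_A_ = 4×3 = 12; C_aa = 4×1 = 4
Apply the phenotype rules: C_A_ (12) → agouti; C_aa (4) → black
Phenotype counts (out of 16): 12 agouti, 4 black
black: 4 out of 16 → fraction 1/4
Expected count = 1/4 × 1424 = 356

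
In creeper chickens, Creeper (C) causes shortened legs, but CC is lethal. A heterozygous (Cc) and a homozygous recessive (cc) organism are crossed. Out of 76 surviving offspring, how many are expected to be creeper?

Cross: Cc × cc
Punnett square offspring (before lethality): 2 Cc, 2 cc
No CC offspring are produced in this cross.
creeper: 2 out of 4 → fraction 1/2
Expected count = 1/2 × 76 = 38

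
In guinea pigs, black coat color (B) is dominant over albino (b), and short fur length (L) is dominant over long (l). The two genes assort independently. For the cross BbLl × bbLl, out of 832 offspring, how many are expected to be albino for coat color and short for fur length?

Dihybrid cross BbLl × bbLl — consider each gene separately:
coat color: Bb × bb → 2 Bb, 2 bb → 2 B_ : 2 bb (out of 4)
fur length: Ll × Ll → 1 LL, 2 Ll, 1 ll → 3 L_ : 1 ll (out of 4)
Looking for: albino (bb) and short (L_)
P(albino) = 2/4, P(short) = 3/4
P(both) = 2/4 × 3/4 = 6/16 = 3/8
Expected count = 3/8 × 832 = 312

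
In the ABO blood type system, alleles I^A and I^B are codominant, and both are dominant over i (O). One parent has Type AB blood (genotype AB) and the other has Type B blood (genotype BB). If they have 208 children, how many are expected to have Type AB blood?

Cross: AB × BB
Possible offspring genotypes: 2 AB, 2 BB
Blood type counts: 2 Type AB, 2 Type B
Probability of Type AB: 2/4 = 1/2
Expected count = 1/2 × 208 = 104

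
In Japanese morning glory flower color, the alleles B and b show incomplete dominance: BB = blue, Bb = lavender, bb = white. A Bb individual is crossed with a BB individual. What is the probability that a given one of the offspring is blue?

Punnett square for Bb × BB:
Offspring genotypes: 2 BB, 2 Bb
Phenotype counts: 2 blue, 2 lavender
blue: 2 out of 4
Probability: 2/4 = 1/2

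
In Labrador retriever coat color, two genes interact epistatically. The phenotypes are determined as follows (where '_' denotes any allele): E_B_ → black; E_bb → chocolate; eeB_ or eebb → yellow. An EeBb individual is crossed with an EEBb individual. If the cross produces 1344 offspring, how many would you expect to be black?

Cross: EeBb × EEBb — consider each gene separately:
E gene: Ee × EE → 2 EE, 2 Ee → 4 E_ (out of 4)
B gene: Bb × Bb → 1 BB, 2 Bb, 1 bb → 3 B_ : 1 bb (out of 4)
Genotype classes (out of 4 × 4 = 16): E_B_ = 4×3 = 12; E_bb = 4×1 = 4
Apply the phenotype rules: E_B_ (12) → black; E_bb (4) → chocolate
Phenotype counts (out of 16): 12 black, 4 chocolate
black: 12 out of 16 → fraction 3/4
Expected count = 3/4 × 1344 = 1008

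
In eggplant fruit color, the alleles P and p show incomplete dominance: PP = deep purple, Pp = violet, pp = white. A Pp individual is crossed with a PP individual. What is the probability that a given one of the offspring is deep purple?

Punnett square for Pp × PP:
Offspring genotypes: 2 PP, 2 Pp
Phenotype counts: 2 deep purple, 2 violet
deep purple: 2 out of 4
Probability: 2/4 = 1/2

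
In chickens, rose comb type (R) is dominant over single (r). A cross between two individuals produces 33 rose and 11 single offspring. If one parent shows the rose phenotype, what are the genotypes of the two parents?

Observed offspring: 33 rose, 11 single
The observed ratio simplifies to 3:1. Single (rr) offspring appear, so each parent must contribute one r allele. The parent stated to show rose carries R, so it is Rr. The other parent is then either Rr or rr: Rr × rr would give a 1:1 split, whereas Rr × Rr gives 3:1 — matching the data. So both parents are heterozygous (Rr × Rr).
Parent genotypes: Rr × Rr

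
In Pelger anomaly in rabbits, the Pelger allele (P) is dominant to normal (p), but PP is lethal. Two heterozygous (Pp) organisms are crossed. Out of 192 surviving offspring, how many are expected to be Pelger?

Cross: Pp × Pp
Punnett square offspring (before lethality): 1 PP, 2 Pp, 1 pp
The PP genotype is lethal (embryos die); surviving offspring: 2 Pp, 1 pp
Pelger: 2 out of 3 → fraction 2/3
Expected count = 2/3 × 192 = 128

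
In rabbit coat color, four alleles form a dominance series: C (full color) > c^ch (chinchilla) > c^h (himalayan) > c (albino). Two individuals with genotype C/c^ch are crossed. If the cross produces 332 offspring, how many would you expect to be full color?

Cross: C/c^ch × C/c^ch
Allele dominance: C > c^ch > c^h > c
Offspring genotypes: 1 C/C, 2 C/c^ch, 1 c^ch/c^ch
Phenotype counts: 3 full color, 1 chinchilla
full color: 3 out of 4 → fraction 3/4
Expected count = 3/4 × 332 = 249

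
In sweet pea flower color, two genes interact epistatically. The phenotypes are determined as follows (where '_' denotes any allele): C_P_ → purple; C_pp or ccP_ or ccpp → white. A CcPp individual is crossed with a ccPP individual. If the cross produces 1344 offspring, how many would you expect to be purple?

Cross: CcPp × ccPP — consider each gene separately:
C gene: Cc × cc → 2 Cc, 2 cc → 2 C_ : 2 cc (out of 4)
P gene: Pp × PP → 2 PP, 2 Pp → 4 P_ (out of 4)
Genotype classes (out of 4 × 4 = 16): C_P_ = 2×4 = 8; ccP_ = 2×4 = 8
Apply the phenotype rules: C_P_ (8) → purple; ccP_ (8) → white
Phenotype counts (out of 16): 8 purple, 8 white
purple: 8 out of 16 → fraction 1/2
Expected count = 1/2 × 1344 = 672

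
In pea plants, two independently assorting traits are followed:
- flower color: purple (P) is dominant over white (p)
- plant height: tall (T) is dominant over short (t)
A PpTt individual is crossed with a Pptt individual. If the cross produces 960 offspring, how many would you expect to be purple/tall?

Dihybrid cross PpTt × Pptt — consider each gene separately:
flower color: Pp × Pp → 1 PP, 2 Pp, 1 pp → 3 P_ : 1 pp (out of 4)
plant height: Tt × tt → 2 Tt, 2 tt → 2 T_ : 2 tt (out of 4)
Combine (counts out of 4 × 4 = 16): purple/tall (P_T_) = 3×2 = 6; purple/short (P_tt) = 3×2 = 6; white/tall (ppT_) = 1×2 = 2; white/short (pptt) = 1×2 = 2
Phenotype counts (out of 16): 6 purple/tall, 6 purple/short, 2 white/tall, 2 white/short
purple/tall: 6 out of 16 → fraction 3/8
Expected count = 3/8 × 960 = 360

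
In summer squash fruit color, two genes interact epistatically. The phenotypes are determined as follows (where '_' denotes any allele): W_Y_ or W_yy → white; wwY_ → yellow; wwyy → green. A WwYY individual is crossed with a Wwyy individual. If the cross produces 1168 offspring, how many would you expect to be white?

Cross: WwYY × Wwyy — consider each gene separately:
W gene: Ww × Ww → 1 WW, 2 Ww, 1 ww → 3 W_ : 1 ww (out of 4)
Y gene: YY × yy → 4 Yy → 4 Y_ (out of 4)
Genotype classes (out of 4 × 4 = 16): W_Y_ = 3×4 = 12; wwY_ = 1×4 = 4
Apply the phenotype rules: W_Y_ (12) → white; wwY_ (4) → yellow
Phenotype counts (out of 16): 12 white, 4 yellow
white: 12 out of 16 → fraction 3/4
Expected count = 3/4 × 1168 = 876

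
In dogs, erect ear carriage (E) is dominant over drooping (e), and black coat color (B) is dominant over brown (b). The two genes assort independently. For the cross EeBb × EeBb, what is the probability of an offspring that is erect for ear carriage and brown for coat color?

Dihybrid cross EeBb × EeBb — consider each gene separately:
ear carriage: Ee × Ee → 1 EE, 2 Ee, 1 ee → 3 E_ : 1 ee (out of 4)
coat color: Bb × Bb → 1 BB, 2 Bb, 1 bb → 3 B_ : 1 bb (out of 4)
Looking for: erect (E_) and brown (bb)
P(erect) = 3/4, P(brown) = 1/4
P(both) = 3/4 × 1/4 = 3/16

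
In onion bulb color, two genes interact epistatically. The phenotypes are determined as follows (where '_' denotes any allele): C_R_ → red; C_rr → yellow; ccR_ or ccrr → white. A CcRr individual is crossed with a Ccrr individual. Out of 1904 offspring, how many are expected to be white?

Cross: CcRr × Ccrr — consider each gene separately:
C gene: Cc × Cc → 1 CC, 2 Cc, 1 cc → 3 C_ : 1 cc (out of 4)
R gene: Rr × rr → 2 Rr, 2 rr → 2 R_ : 2 rr (out of 4)
Genotype classes (out of 4 × 4 = 16): C_R_ = 3×2 = 6; C_rr = 3×2 = 6; ccR_ = 1×2 = 2; ccrr = 1×2 = 2
Apply the phenotype rules: C_R_ (6) → red; C_rr (6) → yellow; ccR_ (2) + ccrr (2) → white
Phenotype counts (out of 16): 6 red, 6 yellow, 4 white
white: 4 out of 16 → fraction 1/4
Expected count = 1/4 × 1904 = 476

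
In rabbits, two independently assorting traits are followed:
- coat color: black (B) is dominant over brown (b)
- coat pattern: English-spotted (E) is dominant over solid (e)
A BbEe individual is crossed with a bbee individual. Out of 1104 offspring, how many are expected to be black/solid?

Dihybrid cross BbEe × bbee — consider each gene separately:
coat color: Bb × bb → 2 Bb, 2 bb → 2 B_ : 2 bb (out of 4)
coat pattern: Ee × ee → 2 Ee, 2 ee → 2 E_ : 2 ee (out of 4)
Combine (counts out of 4 × 4 = 16): black/English-spotted (B_E_) = 2×2 = 4; black/solid (B_ee) = 2×2 = 4; brown/English-spotted (bbE_) = 2×2 = 4; brown/solid (bbee) = 2×2 = 4
Phenotype counts (out of 16): 4 black/English-spotted, 4 black/solid, 4 brown/English-spotted, 4 brown/solid
black/solid: 4 out of 16 → fraction 1/4
Expected count = 1/4 × 1104 = 276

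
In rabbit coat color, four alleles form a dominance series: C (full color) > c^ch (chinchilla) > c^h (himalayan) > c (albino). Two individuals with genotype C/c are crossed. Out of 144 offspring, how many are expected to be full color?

Cross: C/c × C/c
Allele dominance: C > c^ch > c^h > c
Offspring genotypes: 1 C/C, 2 C/c, 1 c/c
Phenotype counts: 3 full color, 1 albino
full color: 3 out of 4 → fraction 3/4
Expected count = 3/4 × 144 = 108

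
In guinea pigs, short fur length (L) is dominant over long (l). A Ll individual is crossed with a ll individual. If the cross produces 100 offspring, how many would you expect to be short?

Punnett square for Ll × ll:
Offspring genotypes: 2 Ll, 2 ll
short: 2, long: 2
short: 2 out of 4 → fraction 1/2
Expected count = 1/2 × 100 = 50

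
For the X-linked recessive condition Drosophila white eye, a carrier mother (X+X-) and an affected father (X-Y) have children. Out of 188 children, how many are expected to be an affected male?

Cross: X+X- × X-Y
Offspring: 1 X+X-, 1 X+Y, 1 X-X-, 1 X-Y
Probability of an affected male: 1/4
Expected count = 1/4 × 188 = 47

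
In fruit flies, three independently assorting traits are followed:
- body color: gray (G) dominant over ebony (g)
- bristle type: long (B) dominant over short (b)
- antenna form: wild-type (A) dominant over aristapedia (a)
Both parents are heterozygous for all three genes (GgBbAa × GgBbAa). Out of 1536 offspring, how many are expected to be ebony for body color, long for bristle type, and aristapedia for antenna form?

Trihybrid cross: GgBbAa × GgBbAa
Each trait segregates independently with a 3:1 phenotypic ratio, so each gene contributes 3/4 (dominant) or 1/4 (recessive).
Target: ebony (body color), long (bristle type), aristapedia (antenna form)
Probability = product of independent per-trait probabilities
= 1/4 × 3/4 × 1/4 = 3/64
Expected count = 3/64 × 1536 = 72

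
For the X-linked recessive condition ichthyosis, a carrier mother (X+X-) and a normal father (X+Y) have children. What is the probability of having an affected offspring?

Cross: X+X- × X+Y
Offspring: 1 X+X+, 1 X+Y, 1 X+X-, 1 X-Y
Probability of an affected offspring: 1/4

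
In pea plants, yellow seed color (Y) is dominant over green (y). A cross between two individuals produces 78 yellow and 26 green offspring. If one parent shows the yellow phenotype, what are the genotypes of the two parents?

Observed offspring: 78 yellow, 26 green
The observed ratio simplifies to 3:1. Green (yy) offspring appear, so each parent must contribute one y allele. The parent stated to show yellow carries Y, so it is Yy. The other parent is then either Yy or yy: Yy × yy would give a 1:1 split, whereas Yy × Yy gives 3:1 — matching the data. So both parents are heterozygous (Yy × Yy).
Parent genotypes: Yy × Yy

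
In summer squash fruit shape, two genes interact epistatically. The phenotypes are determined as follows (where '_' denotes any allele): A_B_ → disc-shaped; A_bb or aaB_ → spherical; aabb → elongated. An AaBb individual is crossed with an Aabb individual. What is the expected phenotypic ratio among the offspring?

Cross: AaBb × Aabb — consider each gene separately:
A gene: Aa × Aa → 1 AA, 2 Aa, 1 aa → 3 A_ : 1 aa (out of 4)
B gene: Bb × bb → 2 Bb, 2 bb → 2 B_ : 2 bb (out of 4)
Genotype classes (out of 4 × 4 = 16): A_B_ = 3×2 = 6; A_bb = 3×2 = 6; aaB_ = 1×2 = 2; aabb = 1×2 = 2
Apply the phenotype rules: A_B_ (6) → disc-shaped; A_bb (6) + aaB_ (2) → spherical; aabb (2) → elongated
Phenotype counts (out of 16): 6 disc-shaped, 8 spherical, 2 elongated
Ratio: 3 disc-shaped : 4 spherical : 1 elongated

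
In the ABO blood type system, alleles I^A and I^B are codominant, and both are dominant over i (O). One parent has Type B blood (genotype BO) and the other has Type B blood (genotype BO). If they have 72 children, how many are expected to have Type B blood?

Cross: BO × BO
Possible offspring genotypes: 1 BB, 2 BO, 1 OO
Blood type counts: 3 Type B, 1 Type O
Probability of Type B: 3/4
Expected count = 3/4 × 72 = 54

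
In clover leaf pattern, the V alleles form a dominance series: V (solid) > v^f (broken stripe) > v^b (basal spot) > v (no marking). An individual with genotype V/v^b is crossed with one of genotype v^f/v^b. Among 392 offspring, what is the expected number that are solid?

Cross: V/v^b × v^f/v^b
Allele dominance: V > v^f > v^b > v
Offspring genotypes: 1 V/v^f, 1 V/v^b, 1 v^f/v^b, 1 v^b/v^b
Phenotype counts: 2 solid, 1 broken stripe, 1 basal spot
solid: 2 out of 4 → fraction 1/2
Expected count = 1/2 × 392 = 196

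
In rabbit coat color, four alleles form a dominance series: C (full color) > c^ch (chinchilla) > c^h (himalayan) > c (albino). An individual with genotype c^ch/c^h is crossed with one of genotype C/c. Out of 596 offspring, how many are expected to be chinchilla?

Cross: c^ch/c^h × C/c
Allele dominance: C > c^ch > c^h > c
Offspring genotypes: 1 C/c^ch, 1 c^ch/c, 1 C/c^h, 1 c^h/c
Phenotype counts: 2 full color, 1 chinchilla, 1 himalayan
chinchilla: 1 out of 4 → fraction 1/4
Expected count = 1/4 × 596 = 149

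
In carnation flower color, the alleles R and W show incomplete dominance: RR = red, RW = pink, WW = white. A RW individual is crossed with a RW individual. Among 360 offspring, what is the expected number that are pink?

Punnett square for RW × RW:
Offspring genotypes: 1 RR, 2 RW, 1 WW
Phenotype counts: 1 red, 2 pink, 1 white
pink: 2 out of 4 → fraction 1/2
Expected count = 1/2 × 360 = 180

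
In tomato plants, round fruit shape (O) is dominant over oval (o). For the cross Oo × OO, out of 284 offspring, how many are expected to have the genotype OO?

Punnett square for Oo × OO:
Offspring genotypes: 2 OO, 2 Oo
Total offspring: 4
Count with target: 2
Probability: 2/4 = 1/2
Expected count = 1/2 × 284 = 142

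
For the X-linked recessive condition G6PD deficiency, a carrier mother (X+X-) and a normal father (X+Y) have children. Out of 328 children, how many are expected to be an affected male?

Cross: X+X- × X+Y
Offspring: 1 X+X+, 1 X+Y, 1 X+X-, 1 X-Y
Probability of an affected male: 1/4
Expected count = 1/4 × 328 = 82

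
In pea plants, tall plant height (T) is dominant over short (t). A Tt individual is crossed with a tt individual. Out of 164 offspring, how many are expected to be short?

Punnett square for Tt × tt:
Offspring genotypes: 2 Tt, 2 tt
tall: 2, short: 2
short: 2 out of 4 → fraction 1/2
Expected count = 1/2 × 164 = 82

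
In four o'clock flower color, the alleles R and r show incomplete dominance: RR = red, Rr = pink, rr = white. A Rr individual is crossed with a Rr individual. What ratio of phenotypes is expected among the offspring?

Punnett square for Rr × Rr:
Offspring genotypes: 1 RR, 2 Rr, 1 rr
Phenotype counts: 1 red, 2 pink, 1 white
Ratio: 1 red : 2 pink : 1 white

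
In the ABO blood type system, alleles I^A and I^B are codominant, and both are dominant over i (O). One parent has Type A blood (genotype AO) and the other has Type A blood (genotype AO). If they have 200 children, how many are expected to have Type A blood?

Cross: AO × AO
Possible offspring genotypes: 1 AA, 2 AO, 1 OO
Blood type counts: 3 Type A, 1 Type O
Probability of Type A: 3/4
Expected count = 3/4 × 200 = 150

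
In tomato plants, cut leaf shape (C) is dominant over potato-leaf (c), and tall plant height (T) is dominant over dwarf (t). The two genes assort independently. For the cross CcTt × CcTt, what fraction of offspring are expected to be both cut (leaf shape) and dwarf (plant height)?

Dihybrid cross CcTt × CcTt — consider each gene separately:
leaf shape: Cc × Cc → 1 CC, 2 Cc, 1 cc → 3 C_ : 1 cc (out of 4)
plant height: Tt × Tt → 1 TT, 2 Tt, 1 tt → 3 T_ : 1 tt (out of 4)
Looking for: cut (C_) and dwarf (tt)
P(cut) = 3/4, P(dwarf) = 1/4
P(both) = 3/4 × 1/4 = 3/16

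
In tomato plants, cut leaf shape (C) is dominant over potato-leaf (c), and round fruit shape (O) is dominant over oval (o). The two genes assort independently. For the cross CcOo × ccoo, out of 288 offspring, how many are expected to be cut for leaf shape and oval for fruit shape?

Dihybrid cross CcOo × ccoo — consider each gene separately:
leaf shape: Cc × cc → 2 Cc, 2 cc → 2 C_ : 2 cc (out of 4)
fruit shape: Oo × oo → 2 Oo, 2 oo → 2 O_ : 2 oo (out of 4)
Looking for: cut (C_) and oval (oo)
P(cut) = 2/4, P(oval) = 2/4
P(both) = 2/4 × 2/4 = 4/16 = 1/4
Expected count = 1/4 × 288 = 72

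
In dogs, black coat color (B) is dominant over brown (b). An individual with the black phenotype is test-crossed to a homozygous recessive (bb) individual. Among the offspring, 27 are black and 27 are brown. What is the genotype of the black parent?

Test cross: ? × bb
Offspring: 27 black, 27 brown — approximately 1:1.
A 1:1 ratio in a test cross indicates the unknown parent is heterozygous (Bb).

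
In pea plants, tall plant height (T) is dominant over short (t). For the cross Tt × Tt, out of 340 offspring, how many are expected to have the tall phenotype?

Punnett square for Tt × Tt:
Offspring genotypes: 1 TT, 2 Tt, 1 tt
Total offspring: 4
Count with target: 3
Probability: 3/4
Expected count = 3/4 × 340 = 255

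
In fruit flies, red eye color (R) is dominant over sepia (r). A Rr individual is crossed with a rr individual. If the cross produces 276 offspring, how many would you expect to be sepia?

Punnett square for Rr × rr:
Offspring genotypes: 2 Rr, 2 rr
red: 2, sepia: 2
sepia: 2 out of 4 → fraction 1/2
Expected count = 1/2 × 276 = 138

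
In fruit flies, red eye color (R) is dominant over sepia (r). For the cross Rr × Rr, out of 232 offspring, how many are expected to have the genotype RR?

Punnett square for Rr × Rr:
Offspring genotypes: 1 RR, 2 Rr, 1 rr
Total offspring: 4
Count with target: 1
Probability: 1/4
Expected count = 1/4 × 232 = 58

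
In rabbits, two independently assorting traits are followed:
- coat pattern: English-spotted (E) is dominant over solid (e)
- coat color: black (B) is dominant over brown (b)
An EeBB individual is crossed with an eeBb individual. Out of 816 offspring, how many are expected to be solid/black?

Dihybrid cross EeBB × eeBb — consider each gene separately:
coat pattern: Ee × ee → 2 Ee, 2 ee → 2 E_ : 2 ee (out of 4)
coat color: BB × Bb → 2 BB, 2 Bb → 4 B_ (out of 4)
Combine (counts out of 4 × 4 = 16): English-spotted/black (E_B_) = 2×4 = 8; solid/black (eeB_) = 2×4 = 8
Phenotype counts (out of 16): 8 English-spotted/black, 8 solid/black
solid/black: 8 out of 16 → fraction 1/2
Expected count = 1/2 × 816 = 408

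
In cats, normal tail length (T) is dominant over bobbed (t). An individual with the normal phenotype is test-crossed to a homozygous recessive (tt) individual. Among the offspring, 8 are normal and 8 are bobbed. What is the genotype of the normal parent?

Test cross: ? × tt
Offspring: 8 normal, 8 bobbed — approximately 1:1.
A 1:1 ratio in a test cross indicates the unknown parent is heterozygous (Tt).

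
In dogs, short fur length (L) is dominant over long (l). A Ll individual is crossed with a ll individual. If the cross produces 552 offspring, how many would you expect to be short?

Punnett square for Ll × ll:
Offspring genotypes: 2 Ll, 2 ll
short: 2, long: 2
short: 2 out of 4 → fraction 1/2
Expected count = 1/2 × 552 = 276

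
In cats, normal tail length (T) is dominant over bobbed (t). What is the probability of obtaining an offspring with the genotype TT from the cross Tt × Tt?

Punnett square for Tt × Tt:
Offspring genotypes: 1 TT, 2 Tt, 1 tt
Total offspring: 4
Count with target: 1
Probability: 1/4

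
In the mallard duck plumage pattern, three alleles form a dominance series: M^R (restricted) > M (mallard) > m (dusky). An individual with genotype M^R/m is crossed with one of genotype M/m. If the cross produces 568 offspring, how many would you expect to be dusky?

Cross: M^R/m × M/m
Allele dominance: M^R > M > m
Offspring genotypes: 1 M^R/M, 1 M^R/m, 1 M/m, 1 m/m
Phenotype counts: 2 restricted, 1 mallard, 1 dusky
dusky: 1 out of 4 → fraction 1/4
Expected count = 1/4 × 568 = 142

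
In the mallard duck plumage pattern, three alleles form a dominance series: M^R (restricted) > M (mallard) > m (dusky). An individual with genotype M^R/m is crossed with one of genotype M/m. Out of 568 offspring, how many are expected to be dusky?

Cross: M^R/m × M/m
Allele dominance: M^R > M > m
Offspring genotypes: 1 M^R/M, 1 M^R/m, 1 M/m, 1 m/m
Phenotype counts: 2 restricted, 1 mallard, 1 dusky
dusky: 1 out of 4 → fraction 1/4
Expected count = 1/4 × 568 = 142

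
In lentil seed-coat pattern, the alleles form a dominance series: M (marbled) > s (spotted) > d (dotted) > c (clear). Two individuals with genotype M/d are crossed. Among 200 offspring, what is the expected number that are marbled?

Cross: M/d × M/d
Allele dominance: M > s > d > c
Offspring genotypes: 1 M/M, 2 M/d, 1 d/d
Phenotype counts: 3 marbled, 1 dotted
marbled: 3 out of 4 → fraction 3/4
Expected count = 3/4 × 200 = 150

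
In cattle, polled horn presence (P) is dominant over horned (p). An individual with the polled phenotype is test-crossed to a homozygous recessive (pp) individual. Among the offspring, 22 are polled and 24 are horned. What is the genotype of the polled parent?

Test cross: ? × pp
Offspring: 22 polled, 24 horned — approximately 1:1.
A 1:1 ratio in a test cross indicates the unknown parent is heterozygous (Pp).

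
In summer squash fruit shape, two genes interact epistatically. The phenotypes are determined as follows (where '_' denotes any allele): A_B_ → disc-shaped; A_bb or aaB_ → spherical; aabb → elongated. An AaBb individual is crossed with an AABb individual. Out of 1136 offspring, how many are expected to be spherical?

Cross: AaBb × AABb — consider each gene separately:
A gene: Aa × AA → 2 AA, 2 Aa → 4 A_ (out of 4)
B gene: Bb × Bb → 1 BB, 2 Bb, 1 bb → 3 B_ : 1 bb (out of 4)
Genotype classes (out of 4 × 4 = 16): A_B_ = 4×3 = 12; A_bb = 4×1 = 4
Apply the phenotype rules: A_B_ (12) → disc-shaped; A_bb (4) → spherical
Phenotype counts (out of 16): 12 disc-shaped, 4 spherical
spherical: 4 out of 16 → fraction 1/4
Expected count = 1/4 × 1136 = 284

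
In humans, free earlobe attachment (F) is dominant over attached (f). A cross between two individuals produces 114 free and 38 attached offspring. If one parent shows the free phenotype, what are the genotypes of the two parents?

Observed offspring: 114 free, 38 attached
The observed ratio simplifies to 3:1. Attached (ff) offspring appear, so each parent must contribute one f allele. The parent stated to show free carries F, so it is Ff. The other parent is then either Ff or ff: Ff × ff would give a 1:1 split, whereas Ff × Ff gives 3:1 — matching the data. So both parents are heterozygous (Ff × Ff).
Parent genotypes: Ff × Ff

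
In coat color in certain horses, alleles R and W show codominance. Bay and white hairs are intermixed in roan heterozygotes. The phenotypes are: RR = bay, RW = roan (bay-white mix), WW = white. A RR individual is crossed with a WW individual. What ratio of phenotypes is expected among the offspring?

Punnett square for RR × WW:
Offspring genotypes: 4 RW
Phenotype counts: 4 roan (bay-white mix)
Ratio: all roan (bay-white mix)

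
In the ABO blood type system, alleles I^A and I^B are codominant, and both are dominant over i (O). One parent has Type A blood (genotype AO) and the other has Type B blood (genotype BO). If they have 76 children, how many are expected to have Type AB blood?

Cross: AO × BO
Possible offspring genotypes: 1 AB, 1 AO, 1 BO, 1 OO
Blood type counts: 1 Type AB, 1 Type A, 1 Type B, 1 Type O
Probability of Type AB: 1/4
Expected count = 1/4 × 76 = 19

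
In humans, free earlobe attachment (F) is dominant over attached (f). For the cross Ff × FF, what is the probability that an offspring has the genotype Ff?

Punnett square for Ff × FF:
Offspring genotypes: 2 FF, 2 Ff
Total offspring: 4
Count with target: 2
Probability: 2/4 = 1/2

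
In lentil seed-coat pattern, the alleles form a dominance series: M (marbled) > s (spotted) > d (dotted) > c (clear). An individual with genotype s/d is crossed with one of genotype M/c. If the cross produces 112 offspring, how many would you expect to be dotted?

Cross: s/d × M/c
Allele dominance: M > s > d > c
Offspring genotypes: 1 M/s, 1 s/c, 1 M/d, 1 d/c
Phenotype counts: 2 marbled, 1 spotted, 1 dotted
dotted: 1 out of 4 → fraction 1/4
Expected count = 1/4 × 112 = 28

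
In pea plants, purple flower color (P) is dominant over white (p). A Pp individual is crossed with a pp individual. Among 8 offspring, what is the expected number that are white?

Punnett square for Pp × pp:
Offspring genotypes: 2 Pp, 2 pp
purple: 2, white: 2
white: 2 out of 4 → fraction 1/2
Expected count = 1/2 × 8 = 4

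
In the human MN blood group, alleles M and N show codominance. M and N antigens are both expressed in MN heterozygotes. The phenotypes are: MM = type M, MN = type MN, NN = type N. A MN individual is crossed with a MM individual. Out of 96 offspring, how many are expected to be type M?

Punnett square for MN × MM:
Offspring genotypes: 2 MM, 2 MN
Phenotype counts: 2 type M, 2 type MN
type M: 2 out of 4 → fraction 1/2
Expected count = 1/2 × 96 = 48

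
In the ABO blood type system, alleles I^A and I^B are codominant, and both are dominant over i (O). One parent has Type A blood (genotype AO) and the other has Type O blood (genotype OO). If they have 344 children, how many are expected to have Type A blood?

Cross: AO × OO
Possible offspring genotypes: 2 AO, 2 OO
Blood type counts: 2 Type A, 2 Type O
Probability of Type A: 2/4 = 1/2
Expected count = 1/2 × 344 = 172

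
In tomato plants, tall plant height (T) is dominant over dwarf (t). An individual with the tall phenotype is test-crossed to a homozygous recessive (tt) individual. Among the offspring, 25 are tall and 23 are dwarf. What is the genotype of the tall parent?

Test cross: ? × tt
Offspring: 25 tall, 23 dwarf — approximately 1:1.
A 1:1 ratio in a test cross indicates the unknown parent is heterozygous (Tt).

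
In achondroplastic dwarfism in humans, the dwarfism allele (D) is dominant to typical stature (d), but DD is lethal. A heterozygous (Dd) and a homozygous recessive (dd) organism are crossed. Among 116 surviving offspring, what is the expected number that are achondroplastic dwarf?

Cross: Dd × dd
Punnett square offspring (before lethality): 2 Dd, 2 dd
No DD offspring are produced in this cross.
achondroplastic dwarf: 2 out of 4 → fraction 1/2
Expected count = 1/2 × 116 = 58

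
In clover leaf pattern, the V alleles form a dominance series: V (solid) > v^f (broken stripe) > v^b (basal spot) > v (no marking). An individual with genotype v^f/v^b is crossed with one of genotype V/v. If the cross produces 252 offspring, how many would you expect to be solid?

Cross: v^f/v^b × V/v
Allele dominance: V > v^f > v^b > v
Offspring genotypes: 1 V/v^f, 1 v^f/v, 1 V/v^b, 1 v^b/v
Phenotype counts: 2 solid, 1 broken stripe, 1 basal spot
solid: 2 out of 4 → fraction 1/2
Expected count = 1/2 × 252 = 126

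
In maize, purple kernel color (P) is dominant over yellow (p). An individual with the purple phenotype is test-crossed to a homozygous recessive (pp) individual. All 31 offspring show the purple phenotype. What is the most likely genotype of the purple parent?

Test cross: ? × pp
All offspring are purple.
If the unknown parent were heterozygous (Pp), about half of 31 offspring would be yellow; none are. The unknown parent is most likely homozygous dominant (PP).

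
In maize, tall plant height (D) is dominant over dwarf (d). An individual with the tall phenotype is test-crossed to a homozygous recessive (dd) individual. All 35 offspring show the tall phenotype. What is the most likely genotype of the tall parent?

Test cross: ? × dd
All offspring are tall.
If the unknown parent were heterozygous (Dd), about half of 35 offspring would be dwarf; none are. The unknown parent is most likely homozygous dominant (DD).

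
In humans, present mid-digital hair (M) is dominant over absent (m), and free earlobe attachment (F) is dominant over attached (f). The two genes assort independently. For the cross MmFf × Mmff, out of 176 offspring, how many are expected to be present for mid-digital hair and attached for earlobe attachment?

Dihybrid cross MmFf × Mmff — consider each gene separately:
mid-digital hair: Mm × Mm → 1 MM, 2 Mm, 1 mm → 3 M_ : 1 mm (out of 4)
earlobe attachment: Ff × ff → 2 Ff, 2 ff → 2 F_ : 2 ff (out of 4)
Looking for: present (M_) and attached (ff)
P(present) = 3/4, P(attached) = 2/4
P(both) = 3/4 × 2/4 = 6/16 = 3/8
Expected count = 3/8 × 176 = 66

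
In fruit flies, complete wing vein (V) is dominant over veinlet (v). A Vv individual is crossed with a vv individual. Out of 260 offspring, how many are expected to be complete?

Punnett square for Vv × vv:
Offspring genotypes: 2 Vv, 2 vv
complete: 2, veinlet: 2
complete: 2 out of 4 → fraction 1/2
Expected count = 1/2 × 260 = 130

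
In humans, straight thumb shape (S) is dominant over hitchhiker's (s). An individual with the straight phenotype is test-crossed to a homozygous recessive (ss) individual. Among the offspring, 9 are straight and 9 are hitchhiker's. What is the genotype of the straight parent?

Test cross: ? × ss
Offspring: 9 straight, 9 hitchhiker's — approximately 1:1.
A 1:1 ratio in a test cross indicates the unknown parent is heterozygous (Ss).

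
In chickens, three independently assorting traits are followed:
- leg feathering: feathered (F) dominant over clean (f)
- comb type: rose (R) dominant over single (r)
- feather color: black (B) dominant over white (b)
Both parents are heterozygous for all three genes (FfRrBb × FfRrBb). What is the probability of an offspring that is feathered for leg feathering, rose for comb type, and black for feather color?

Trihybrid cross: FfRrBb × FfRrBb
Each trait segregates independently with a 3:1 phenotypic ratio, so each gene contributes 3/4 (dominant) or 1/4 (recessive).
Target: feathered (leg feathering), rose (comb type), black (feather color)
Probability = product of independent per-trait probabilities
= 3/4 × 3/4 × 3/4 = 27/64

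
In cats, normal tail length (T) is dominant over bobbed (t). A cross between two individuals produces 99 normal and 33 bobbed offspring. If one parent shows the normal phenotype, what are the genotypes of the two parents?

Observed offspring: 99 normal, 33 bobbed
The observed ratio simplifies to 3:1. Bobbed (tt) offspring appear, so each parent must contribute one t allele. The parent stated to show normal carries T, so it is Tt. The other parent is then either Tt or tt: Tt × tt would give a 1:1 split, whereas Tt × Tt gives 3:1 — matching the data. So both parents are heterozygous (Tt × Tt).
Parent genotypes: Tt × Tt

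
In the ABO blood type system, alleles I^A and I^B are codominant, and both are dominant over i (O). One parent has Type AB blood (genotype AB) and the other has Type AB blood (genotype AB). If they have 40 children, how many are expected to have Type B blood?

Cross: AB × AB
Possible offspring genotypes: 1 AA, 2 AB, 1 BB
Blood type counts: 1 Type A, 2 Type AB, 1 Type B
Probability of Type B: 1/4
Expected count = 1/4 × 40 = 10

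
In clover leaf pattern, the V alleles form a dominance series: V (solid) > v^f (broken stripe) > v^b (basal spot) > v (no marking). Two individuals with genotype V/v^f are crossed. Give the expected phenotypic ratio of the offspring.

Cross: V/v^f × V/v^f
Allele dominance: V > v^f > v^b > v
Offspring genotypes: 1 V/V, 2 V/v^f, 1 v^f/v^f
Phenotype counts: 3 solid, 1 broken stripe
Ratio: 3 solid : 1 broken stripe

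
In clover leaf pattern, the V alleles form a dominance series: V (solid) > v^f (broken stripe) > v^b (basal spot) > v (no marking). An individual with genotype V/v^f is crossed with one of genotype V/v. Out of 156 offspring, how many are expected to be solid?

Cross: V/v^f × V/v
Allele dominance: V > v^f > v^b > v
Offspring genotypes: 1 V/V, 1 V/v, 1 V/v^f, 1 v^f/v
Phenotype counts: 3 solid, 1 broken stripe
solid: 3 out of 4 → fraction 3/4
Expected count = 3/4 × 156 = 117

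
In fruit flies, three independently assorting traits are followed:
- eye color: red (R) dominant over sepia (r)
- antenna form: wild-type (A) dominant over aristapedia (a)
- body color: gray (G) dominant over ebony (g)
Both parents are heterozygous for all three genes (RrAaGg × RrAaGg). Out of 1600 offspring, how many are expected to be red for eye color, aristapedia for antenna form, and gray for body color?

Trihybrid cross: RrAaGg × RrAaGg
Each trait segregates independently with a 3:1 phenotypic ratio, so each gene contributes 3/4 (dominant) or 1/4 (recessive).
Target: red (eye color), aristapedia (antenna form), gray (body color)
Probability = product of independent per-trait probabilities
= 3/4 × 1/4 × 3/4 = 9/64
Expected count = 9/64 × 1600 = 225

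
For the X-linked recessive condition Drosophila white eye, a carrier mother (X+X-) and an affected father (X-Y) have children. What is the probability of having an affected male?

Cross: X+X- × X-Y
Offspring: 1 X+X-, 1 X+Y, 1 X-X-, 1 X-Y
Probability of an affected male: 1/4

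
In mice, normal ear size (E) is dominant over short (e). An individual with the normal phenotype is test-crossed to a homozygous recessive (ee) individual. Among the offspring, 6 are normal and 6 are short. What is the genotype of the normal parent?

Test cross: ? × ee
Offspring: 6 normal, 6 short — approximately 1:1.
A 1:1 ratio in a test cross indicates the unknown parent is heterozygous (Ee).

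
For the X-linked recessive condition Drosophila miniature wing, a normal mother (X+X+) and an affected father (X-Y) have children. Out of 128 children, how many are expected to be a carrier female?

Cross: X+X+ × X-Y
Offspring: 2 X+X-, 2 X+Y
Probability of a carrier female: 2/4 = 1/2
Expected count = 1/2 × 128 = 64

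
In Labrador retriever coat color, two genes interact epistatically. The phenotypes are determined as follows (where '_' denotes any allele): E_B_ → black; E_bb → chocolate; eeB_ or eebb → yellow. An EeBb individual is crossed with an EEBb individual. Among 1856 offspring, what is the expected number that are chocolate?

Cross: EeBb × EEBb — consider each gene separately:
E gene: Ee × EE → 2 EE, 2 Ee → 4 E_ (out of 4)
B gene: Bb × Bb → 1 BB, 2 Bb, 1 bb → 3 B_ : 1 bb (out of 4)
Genotype classes (out of 4 × 4 = 16): E_B_ = 4×3 = 12; E_bb = 4×1 = 4
Apply the phenotype rules: E_B_ (12) → black; E_bb (4) → chocolate
Phenotype counts (out of 16): 12 black, 4 chocolate
chocolate: 4 out of 16 → fraction 1/4
Expected count = 1/4 × 1856 = 464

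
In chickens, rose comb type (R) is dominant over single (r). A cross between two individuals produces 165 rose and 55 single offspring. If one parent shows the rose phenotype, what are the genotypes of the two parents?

Observed offspring: 165 rose, 55 single
The observed ratio simplifies to 3:1. Single (rr) offspring appear, so each parent must contribute one r allele. The parent stated to show rose carries R, so it is Rr. The other parent is then either Rr or rr: Rr × rr would give a 1:1 split, whereas Rr × Rr gives 3:1 — matching the data. So both parents are heterozygous (Rr × Rr).
Parent genotypes: Rr × Rr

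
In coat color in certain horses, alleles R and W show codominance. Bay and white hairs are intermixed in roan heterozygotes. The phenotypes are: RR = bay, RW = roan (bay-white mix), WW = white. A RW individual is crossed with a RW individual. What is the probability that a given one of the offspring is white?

Punnett square for RW × RW:
Offspring genotypes: 1 RR, 2 RW, 1 WW
Phenotype counts: 1 bay, 2 roan (bay-white mix), 1 white
white: 1 out of 4
Probability: 1/4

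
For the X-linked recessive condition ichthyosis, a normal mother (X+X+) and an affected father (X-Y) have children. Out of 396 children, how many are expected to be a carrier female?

Cross: X+X+ × X-Y
Offspring: 2 X+X-, 2 X+Y
Probability of a carrier female: 2/4 = 1/2
Expected count = 1/2 × 396 = 198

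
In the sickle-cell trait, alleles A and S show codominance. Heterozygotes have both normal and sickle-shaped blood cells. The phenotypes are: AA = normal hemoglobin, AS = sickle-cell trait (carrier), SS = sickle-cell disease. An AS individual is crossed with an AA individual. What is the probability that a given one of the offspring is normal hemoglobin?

Punnett square for AS × AA:
Offspring genotypes: 2 AA, 2 AS
Phenotype counts: 2 normal hemoglobin, 2 sickle-cell trait (carrier)
normal hemoglobin: 2 out of 4
Probability: 2/4 = 1/2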